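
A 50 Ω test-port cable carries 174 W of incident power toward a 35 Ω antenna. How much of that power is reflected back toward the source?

Γ = (35 − 50)/(35 + 50) = -0.176
|Γ|² = 0.0311
P_refl = |Γ|²·P_inc = 5.42 W, P_del = (1 − |Γ|²)·P_inc = 169 W

P_reflected ≈ 5.42 W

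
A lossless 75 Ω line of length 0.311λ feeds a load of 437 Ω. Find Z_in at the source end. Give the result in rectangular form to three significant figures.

Z_in ≈ 14.9 + j29.2 Ω

βl = 2π × 0.311 = 112°
tan(βl) = tan(112°) = -2.48
Z_in = Z_0·(Z_L + jZ_0·tanβl)/(Z_0 + jZ_L·tanβl)
     = 75·(437 − j186)/(75 − j1080)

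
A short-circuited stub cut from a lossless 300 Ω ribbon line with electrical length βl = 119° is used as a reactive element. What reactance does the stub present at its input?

tan(βl) = -1.8
For a short-circuited stub, Z_in = jZ_0·tan(βl)

X_in ≈ -541 Ω (capacitive)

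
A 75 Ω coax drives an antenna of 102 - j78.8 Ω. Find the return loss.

Γ = (27 − j78.8)/(177 − j78.8), |Γ| = 0.43
RL = −20·log₁₀|Γ| = −20·log₁₀(0.43)

RL ≈ 7.33 dB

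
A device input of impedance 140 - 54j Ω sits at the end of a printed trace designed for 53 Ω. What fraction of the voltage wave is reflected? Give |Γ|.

|Γ| ≈ 0.511

Γ = (Z_L − Z_0)/(Z_L + Z_0) = (87 − j54)/(193 − j54)
|Γ| = 102/200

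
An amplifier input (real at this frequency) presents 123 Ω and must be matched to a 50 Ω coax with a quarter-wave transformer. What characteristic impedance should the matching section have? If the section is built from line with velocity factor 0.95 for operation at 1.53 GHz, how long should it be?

Z_qwt ≈ 78.4 Ω; length ≈ 4.66 cm

Z_qwt = √(Z_0·R_L) = √(50 × 123) = √6150
λ = 0.95·c/f = 0.186 m, so l = λ/4 = 0.0466 m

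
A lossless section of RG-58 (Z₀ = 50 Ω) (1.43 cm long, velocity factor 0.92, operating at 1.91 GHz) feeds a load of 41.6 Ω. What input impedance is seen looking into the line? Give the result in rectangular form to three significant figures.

λ = v/f = 0.92·c / 1.91 GHz = 0.145 m
βl = 2π·l/λ = 2π × 0.099 = 35.6°
tan(βl) = tan(35.6°) = 0.717
Z_in = Z_0·(Z_L + jZ_0·tanβl)/(Z_0 + jZ_L·tanβl)
     = 50·(41.6 + j35.8)/(50 + j29.8)

Z_in ≈ 46.5 + j8.14 Ω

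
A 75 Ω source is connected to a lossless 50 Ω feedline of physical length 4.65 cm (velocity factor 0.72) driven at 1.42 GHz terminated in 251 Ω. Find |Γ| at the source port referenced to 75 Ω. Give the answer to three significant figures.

|Γ| ≈ 0.752

λ = v/f = 0.72·c / 1.42 GHz = 0.152 m
βl = 2π·l/λ = 2π × 0.306 = 110°
tan(βl) = -2.74
Z_in = Z_0·(Z_L + jZ_0·tanβl)/(Z_0 + jZ_L·tanβl) = 11.2 + j17.4 Ω
Γ_s = (Z_in − Z_s)/(Z_in + Z_s) = (-63.8 + j17.4)/(86.2 + j17.4), |Γ_s| = 0.752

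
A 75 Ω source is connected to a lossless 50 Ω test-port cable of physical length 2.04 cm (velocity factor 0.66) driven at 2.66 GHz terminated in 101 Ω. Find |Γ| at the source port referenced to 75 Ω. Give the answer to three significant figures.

|Γ| ≈ 0.5

λ = v/f = 0.66·c / 2.66 GHz = 0.0744 m
βl = 2π·l/λ = 2π × 0.274 = 98.7°
tan(βl) = -6.56
Z_in = Z_0·(Z_L + jZ_0·tanβl)/(Z_0 + jZ_L·tanβl) = 25.2 + j5.72 Ω
Γ_s = (Z_in − Z_s)/(Z_in + Z_s) = (-49.8 + j5.72)/(100 + j5.72), |Γ_s| = 0.5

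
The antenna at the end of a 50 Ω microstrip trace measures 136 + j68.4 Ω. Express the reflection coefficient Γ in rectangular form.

Γ ≈ 0.526 + j0.174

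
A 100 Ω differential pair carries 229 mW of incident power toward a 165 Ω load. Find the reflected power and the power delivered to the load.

Γ = (165 − 100)/(165 + 100) = 0.245
|Γ|² = 0.0602
P_refl = |Γ|²·P_inc = 13.8 mW, P_del = (1 − |Γ|²)·P_inc = 215 mW

P_reflected ≈ 13.8 mW; P_delivered ≈ 215 mW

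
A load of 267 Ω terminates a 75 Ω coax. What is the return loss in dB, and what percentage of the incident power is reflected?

RL ≈ 5.01 dB; 31.5% of incident power reflected

Γ = (267 − 75)/(267 + 75) = 0.561
RL = −20·log₁₀(0.561) = 5.01 dB
P_refl/P_inc = |Γ|² = 0.315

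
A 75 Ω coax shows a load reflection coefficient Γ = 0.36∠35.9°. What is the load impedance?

Z_L = Z_0·(1 + Γ)/(1 − Γ) = 75·(1.29 + j0.211)/(0.708 − j0.211)

Z_L ≈ 119 + j58 Ω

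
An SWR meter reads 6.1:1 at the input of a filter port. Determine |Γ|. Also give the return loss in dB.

|Γ| = (S − 1)/(S + 1) = (6.1 − 1)/(6.1 + 1) = 5.1/7.1
RL = −20·log₁₀|Γ| = −20·log₁₀(0.718)

|Γ| ≈ 0.718; return loss ≈ 2.87 dB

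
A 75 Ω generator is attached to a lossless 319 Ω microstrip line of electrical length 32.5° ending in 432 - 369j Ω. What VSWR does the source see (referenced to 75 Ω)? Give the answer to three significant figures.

tan(βl) = 0.637
Z_in = Z_0·(Z_L + jZ_0·tanβl)/(Z_0 + jZ_L·tanβl) = 161 − j176 Ω
Γ_s = (Z_in − Z_s)/(Z_in + Z_s) = (86.5 − j176)/(236 − j176), |Γ_s| = 0.665
VSWR = (1 + |Γ_s|)/(1 − |Γ_s|)

VSWR ≈ 4.96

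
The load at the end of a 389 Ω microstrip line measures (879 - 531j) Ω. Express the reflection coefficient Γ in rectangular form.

Γ ≈ 0.478 − j0.219

Γ = (Z_L − Z_0)/(Z_L + Z_0) = (490 − j531)/(1268 − j531)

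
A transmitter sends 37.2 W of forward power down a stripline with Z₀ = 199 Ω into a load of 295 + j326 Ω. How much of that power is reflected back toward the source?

P_reflected ≈ 12.3 W

|Γ| = |(96 + j326)/(494 + j326)| = 0.574
|Γ|² = 0.33
P_refl = |Γ|²·P_inc = 12.3 W, P_del = (1 − |Γ|²)·P_inc = 24.9 W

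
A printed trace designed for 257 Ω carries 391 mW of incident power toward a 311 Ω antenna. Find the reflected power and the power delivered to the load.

Γ = (311 − 257)/(311 + 257) = 0.0951
|Γ|² = 0.00904
P_refl = |Γ|²·P_inc = 3.53 mW, P_del = (1 − |Γ|²)·P_inc = 387 mW

P_reflected ≈ 3.53 mW; P_delivered ≈ 387 mW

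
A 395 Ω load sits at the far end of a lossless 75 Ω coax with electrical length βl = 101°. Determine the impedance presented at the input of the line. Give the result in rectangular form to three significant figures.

Z_in ≈ 14.8 + j14 Ω

tan(βl) = tan(101°) = -5.14
Z_in = Z_0·(Z_L + jZ_0·tanβl)/(Z_0 + jZ_L·tanβl)
     = 75·(395 − j386)/(75 − j2030)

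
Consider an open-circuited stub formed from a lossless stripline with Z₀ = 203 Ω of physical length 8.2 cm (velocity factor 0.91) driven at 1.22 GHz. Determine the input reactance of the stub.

λ = v/f = 0.91·c / 1.22 GHz = 0.224 m
βl = 2π·l/λ = 2π × 0.366 = 132°
tan(βl) = -1.11
For an open-circuited stub, Z_in = −jZ_0·cot(βl) = −jZ_0/tan(βl)

X_in ≈ 182 Ω (inductive)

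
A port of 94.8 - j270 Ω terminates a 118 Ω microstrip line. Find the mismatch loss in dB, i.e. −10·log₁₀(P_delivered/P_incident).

mismatch loss ≈ 4.22 dB

Γ = (-23.2 − j270)/(212.8 − j270), |Γ| = 0.788
|Γ|² = 0.621, so P_del/P_inc = 1 − |Γ|² = 0.379
ML = −10·log₁₀(1 − |Γ|²)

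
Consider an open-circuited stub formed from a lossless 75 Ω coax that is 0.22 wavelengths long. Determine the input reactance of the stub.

βl = 2π × 0.22 = 79.2°
tan(βl) = 5.24
For an open-circuited stub, Z_in = −jZ_0·cot(βl) = −jZ_0/tan(βl)

X_in ≈ -14.3 Ω (capacitive)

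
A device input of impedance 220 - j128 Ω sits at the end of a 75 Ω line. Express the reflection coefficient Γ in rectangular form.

Γ ≈ 0.572 − j0.186

Γ = (Z_L − Z_0)/(Z_L + Z_0) = (145 − j128)/(295 − j128)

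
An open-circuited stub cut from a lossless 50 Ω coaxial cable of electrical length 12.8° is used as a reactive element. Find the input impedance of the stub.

tan(βl) = 0.227
For an open-circuited stub, Z_in = −jZ_0·cot(βl) = −jZ_0/tan(βl)

Z_in ≈ −j220 Ω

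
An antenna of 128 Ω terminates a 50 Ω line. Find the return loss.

Γ = (128 − 50)/(128 + 50) = 0.438
RL = −20·log₁₀|Γ| = −20·log₁₀(0.438)

RL ≈ 7.17 dB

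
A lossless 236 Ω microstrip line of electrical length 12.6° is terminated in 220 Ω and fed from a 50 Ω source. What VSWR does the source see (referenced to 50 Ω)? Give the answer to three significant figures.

tan(βl) = 0.224
Z_in = Z_0·(Z_L + jZ_0·tanβl)/(Z_0 + jZ_L·tanβl) = 221 + j6.62 Ω
Γ_s = (Z_in − Z_s)/(Z_in + Z_s) = (171 + j6.62)/(271 + j6.62), |Γ_s| = 0.632
VSWR = (1 + |Γ_s|)/(1 − |Γ_s|)

VSWR ≈ 4.43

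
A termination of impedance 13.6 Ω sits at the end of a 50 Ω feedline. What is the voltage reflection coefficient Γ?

Γ = -0.572

Γ = (Z_L − Z_0)/(Z_L + Z_0) = (13.6 − 50)/(13.6 + 50) = -36.4/63.6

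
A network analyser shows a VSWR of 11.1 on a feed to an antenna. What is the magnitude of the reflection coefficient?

|Γ| = (S − 1)/(S + 1) = (11.1 − 1)/(11.1 + 1) = 10.1/12.1

|Γ| ≈ 0.835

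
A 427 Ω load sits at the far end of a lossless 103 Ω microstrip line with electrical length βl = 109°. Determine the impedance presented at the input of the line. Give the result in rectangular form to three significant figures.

Z_in ≈ 27.6 + j33.2 Ω

tan(βl) = tan(109°) = -2.9
Z_in = Z_0·(Z_L + jZ_0·tanβl)/(Z_0 + jZ_L·tanβl)
     = 103·(427 − j299)/(103 − j1240)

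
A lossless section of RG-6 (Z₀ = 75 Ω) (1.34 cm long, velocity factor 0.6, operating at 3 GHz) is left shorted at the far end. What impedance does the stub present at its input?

λ = v/f = 0.6·c / 3 GHz = 0.06 m
βl = 2π·l/λ = 2π × 0.223 = 80.4°
tan(βl) = 5.91
For a shorted stub, Z_in = jZ_0·tan(βl)

Z_in ≈ +j443 Ω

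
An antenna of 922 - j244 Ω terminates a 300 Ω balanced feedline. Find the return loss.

RL ≈ 5.41 dB

Γ = (622 − j244)/(1222 − j244), |Γ| = 0.536
RL = −20·log₁₀|Γ| = −20·log₁₀(0.536)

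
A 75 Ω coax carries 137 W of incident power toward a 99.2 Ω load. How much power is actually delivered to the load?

Γ = (99.2 − 75)/(99.2 + 75) = 0.139
|Γ|² = 0.0193
P_refl = |Γ|²·P_inc = 2.64 W, P_del = (1 − |Γ|²)·P_inc = 134 W

P_delivered ≈ 134 W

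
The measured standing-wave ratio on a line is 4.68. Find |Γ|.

|Γ| = (S − 1)/(S + 1) = (4.68 − 1)/(4.68 + 1) = 3.68/5.68

|Γ| ≈ 0.648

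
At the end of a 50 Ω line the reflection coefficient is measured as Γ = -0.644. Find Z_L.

Z_L ≈ 10.8 Ω

Z_L = Z_0·(1 + Γ)/(1 − Γ) = 50·(0.356)/(1.64)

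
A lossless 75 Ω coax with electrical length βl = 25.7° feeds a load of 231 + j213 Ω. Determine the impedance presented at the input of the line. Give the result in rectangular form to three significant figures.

Z_in ≈ 122 − j186 Ω

tan(βl) = tan(25.7°) = 0.481
Z_in = Z_0·(Z_L + jZ_0·tanβl)/(Z_0 + jZ_L·tanβl)
     = 75·(231 + j249)/(-27.5 + j111)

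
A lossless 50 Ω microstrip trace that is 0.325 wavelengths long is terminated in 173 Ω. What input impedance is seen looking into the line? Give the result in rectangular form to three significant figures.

βl = 2π × 0.325 = 117°
tan(βl) = tan(117°) = -1.96
Z_in = Z_0·(Z_L + jZ_0·tanβl)/(Z_0 + jZ_L·tanβl)
     = 50·(173 − j98.1)/(50 − j340)

Z_in ≈ 17.8 + j22.9 Ω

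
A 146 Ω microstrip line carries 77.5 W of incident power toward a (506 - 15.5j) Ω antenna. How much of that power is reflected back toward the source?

P_reflected ≈ 23.7 W

|Γ| = |(360 − j15.5)/(652 − j15.5)| = 0.553
|Γ|² = 0.305
P_refl = |Γ|²·P_inc = 23.7 W, P_del = (1 − |Γ|²)·P_inc = 53.8 W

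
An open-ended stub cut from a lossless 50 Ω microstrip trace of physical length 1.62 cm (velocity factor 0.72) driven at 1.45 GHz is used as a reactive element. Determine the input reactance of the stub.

X_in ≈ -61.4 Ω (capacitive)

λ = v/f = 0.72·c / 1.45 GHz = 0.149 m
βl = 2π·l/λ = 2π × 0.109 = 39.1°
tan(βl) = 0.814
For an open-ended stub, Z_in = −jZ_0·cot(βl) = −jZ_0/tan(βl)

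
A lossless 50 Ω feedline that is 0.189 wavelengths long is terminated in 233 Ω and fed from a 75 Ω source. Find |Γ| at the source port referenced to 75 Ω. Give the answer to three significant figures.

|Γ| ≈ 0.732

βl = 2π × 0.189 = 68°
tan(βl) = 2.48
Z_in = Z_0·(Z_L + jZ_0·tanβl)/(Z_0 + jZ_L·tanβl) = 12.4 − j19.1 Ω
Γ_s = (Z_in − Z_s)/(Z_in + Z_s) = (-62.6 − j19.1)/(87.4 − j19.1), |Γ_s| = 0.732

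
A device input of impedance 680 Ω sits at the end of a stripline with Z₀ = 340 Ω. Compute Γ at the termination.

Γ = 0.333

Γ = (Z_L − Z_0)/(Z_L + Z_0) = (680 − 340)/(680 + 340) = 340/1020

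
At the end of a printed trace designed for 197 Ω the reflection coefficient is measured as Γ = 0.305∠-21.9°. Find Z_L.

Z_L = Z_0·(1 + Γ)/(1 − Γ) = 197·(1.28 − j0.114)/(0.717 + j0.114)

Z_L ≈ 339 − j85 Ω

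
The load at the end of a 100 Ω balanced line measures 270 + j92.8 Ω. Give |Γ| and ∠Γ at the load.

Γ ≈ 0.508 ∠ 14.5°

Γ = (Z_L − Z_0)/(Z_L + Z_0) = (170 + j92.8)/(370 + j92.8)
|Γ| = 194/381 = 0.508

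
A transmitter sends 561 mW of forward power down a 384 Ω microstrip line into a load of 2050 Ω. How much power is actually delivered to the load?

Γ = (2050 − 384)/(2050 + 384) = 0.684
|Γ|² = 0.468
P_refl = |Γ|²·P_inc = 263 mW, P_del = (1 − |Γ|²)·P_inc = 298 mW

P_delivered ≈ 298 mW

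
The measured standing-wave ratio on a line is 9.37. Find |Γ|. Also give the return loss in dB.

|Γ| ≈ 0.807; return loss ≈ 1.86 dB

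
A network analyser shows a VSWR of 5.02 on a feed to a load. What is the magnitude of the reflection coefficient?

|Γ| = (S − 1)/(S + 1) = (5.02 − 1)/(5.02 + 1) = 4.02/6.02

|Γ| ≈ 0.668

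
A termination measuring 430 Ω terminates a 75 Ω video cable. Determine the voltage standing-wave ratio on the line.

For a purely resistive load, VSWR = R_L/Z_0 or Z_0/R_L (whichever > 1) = 430/75

VSWR ≈ 5.73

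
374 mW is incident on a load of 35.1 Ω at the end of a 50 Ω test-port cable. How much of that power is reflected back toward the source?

P_reflected ≈ 11.5 mW

Γ = (35.1 − 50)/(35.1 + 50) = -0.175
|Γ|² = 0.0307
P_refl = |Γ|²·P_inc = 11.5 mW, P_del = (1 − |Γ|²)·P_inc = 363 mW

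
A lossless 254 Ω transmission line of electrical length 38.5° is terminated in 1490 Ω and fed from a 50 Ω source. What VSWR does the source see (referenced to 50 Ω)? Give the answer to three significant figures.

VSWR ≈ 19

tan(βl) = 0.795
Z_in = Z_0·(Z_L + jZ_0·tanβl)/(Z_0 + jZ_L·tanβl) = 107 − j296 Ω
Γ_s = (Z_in − Z_s)/(Z_in + Z_s) = (56.8 − j296)/(157 − j296), |Γ_s| = 0.9
VSWR = (1 + |Γ_s|)/(1 − |Γ_s|)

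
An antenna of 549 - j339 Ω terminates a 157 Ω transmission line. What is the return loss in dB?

RL ≈ 3.59 dB

Γ = (392 − j339)/(706 − j339), |Γ| = 0.662
RL = −20·log₁₀|Γ| = −20·log₁₀(0.662)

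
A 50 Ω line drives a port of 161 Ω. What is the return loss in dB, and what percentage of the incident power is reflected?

Γ = (161 − 50)/(161 + 50) = 0.526
RL = −20·log₁₀(0.526) = 5.58 dB
P_refl/P_inc = |Γ|² = 0.277

RL ≈ 5.58 dB; 27.7% of incident power reflected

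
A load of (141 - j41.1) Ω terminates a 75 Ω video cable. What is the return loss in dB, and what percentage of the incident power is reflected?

Γ = (66 − j41.1)/(216 − j41.1), |Γ| = 0.354
RL = −20·log₁₀(0.354) = 9.03 dB
P_refl/P_inc = |Γ|² = 0.125

RL ≈ 9.03 dB; 12.5% of incident power reflected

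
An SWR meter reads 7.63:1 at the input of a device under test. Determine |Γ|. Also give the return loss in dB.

|Γ| ≈ 0.768; return loss ≈ 2.29 dB

|Γ| = (S − 1)/(S + 1) = (7.63 − 1)/(7.63 + 1) = 6.63/8.63
RL = −20·log₁₀|Γ| = −20·log₁₀(0.768)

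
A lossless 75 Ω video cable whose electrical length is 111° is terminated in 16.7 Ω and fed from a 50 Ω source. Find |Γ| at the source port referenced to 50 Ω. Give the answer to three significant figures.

|Γ| ≈ 0.725

tan(βl) = -2.61
Z_in = Z_0·(Z_L + jZ_0·tanβl)/(Z_0 + jZ_L·tanβl) = 97.3 − j139 Ω
Γ_s = (Z_in − Z_s)/(Z_in + Z_s) = (47.3 − j139)/(147 − j139), |Γ_s| = 0.725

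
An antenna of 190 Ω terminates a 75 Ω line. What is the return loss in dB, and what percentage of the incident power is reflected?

RL ≈ 7.25 dB; 18.8% of incident power reflected

Γ = (190 − 75)/(190 + 75) = 0.434
RL = −20·log₁₀(0.434) = 7.25 dB
P_refl/P_inc = |Γ|² = 0.188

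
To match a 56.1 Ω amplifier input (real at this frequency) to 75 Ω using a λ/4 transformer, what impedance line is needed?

Z_qwt ≈ 64.9 Ω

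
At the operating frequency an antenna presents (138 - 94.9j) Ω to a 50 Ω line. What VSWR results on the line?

VSWR ≈ 4.19

Γ = (Z_L − Z_0)/(Z_L + Z_0) = (88 − j94.9)/(188 − j94.9)
|Γ| = 129/211 = 0.615
VSWR = (1 + |Γ|)/(1 − |Γ|) = 1.61/0.385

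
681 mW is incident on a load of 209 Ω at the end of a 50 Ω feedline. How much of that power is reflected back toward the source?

P_reflected ≈ 257 mW

Γ = (209 − 50)/(209 + 50) = 0.614
|Γ|² = 0.377
P_refl = |Γ|²·P_inc = 257 mW, P_del = (1 − |Γ|²)·P_inc = 424 mW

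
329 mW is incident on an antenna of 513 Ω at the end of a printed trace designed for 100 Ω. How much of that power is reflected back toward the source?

P_reflected ≈ 149 mW

Γ = (513 − 100)/(513 + 100) = 0.674
|Γ|² = 0.454
P_refl = |Γ|²·P_inc = 149 mW, P_del = (1 − |Γ|²)·P_inc = 180 mW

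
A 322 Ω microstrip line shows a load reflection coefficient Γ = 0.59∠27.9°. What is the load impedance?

Z_L ≈ 688 + j582 Ω

Z_L = Z_0·(1 + Γ)/(1 − Γ) = 322·(1.52 + j0.276)/(0.479 − j0.276)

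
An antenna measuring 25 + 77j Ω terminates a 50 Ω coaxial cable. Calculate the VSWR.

Γ = (Z_L − Z_0)/(Z_L + Z_0) = (-25 + j77)/(75 + j77)
|Γ| = 81/107 = 0.753
VSWR = (1 + |Γ|)/(1 − |Γ|) = 1.75/0.247

VSWR ≈ 7.1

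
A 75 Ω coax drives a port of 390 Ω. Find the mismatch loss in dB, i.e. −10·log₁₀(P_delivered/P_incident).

Γ = (390 − 75)/(390 + 75) = 0.677
|Γ|² = 0.459, so P_del/P_inc = 1 − |Γ|² = 0.541
ML = −10·log₁₀(1 − |Γ|²)

mismatch loss ≈ 2.67 dB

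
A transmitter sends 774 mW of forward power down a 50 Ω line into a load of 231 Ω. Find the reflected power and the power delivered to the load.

Γ = (231 − 50)/(231 + 50) = 0.644
|Γ|² = 0.415
P_refl = |Γ|²·P_inc = 321 mW, P_del = (1 − |Γ|²)·P_inc = 453 mW

P_reflected ≈ 321 mW; P_delivered ≈ 453 mW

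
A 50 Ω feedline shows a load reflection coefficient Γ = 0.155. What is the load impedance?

Z_L = Z_0·(1 + Γ)/(1 − Γ) = 50·(1.16)/(0.845)

Z_L ≈ 68.3 Ω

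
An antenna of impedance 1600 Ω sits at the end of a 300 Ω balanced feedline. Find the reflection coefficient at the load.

Γ = (Z_L − Z_0)/(Z_L + Z_0) = (1600 − 300)/(1600 + 300) = 1300/1900

Γ = 0.684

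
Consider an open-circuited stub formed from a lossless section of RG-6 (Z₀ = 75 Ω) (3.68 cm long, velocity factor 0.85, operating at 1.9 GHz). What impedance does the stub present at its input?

λ = v/f = 0.85·c / 1.9 GHz = 0.134 m
βl = 2π·l/λ = 2π × 0.274 = 98.7°
tan(βl) = -6.53
For an open-circuited stub, Z_in = −jZ_0·cot(βl) = −jZ_0/tan(βl)

Z_in ≈ +j11.5 Ω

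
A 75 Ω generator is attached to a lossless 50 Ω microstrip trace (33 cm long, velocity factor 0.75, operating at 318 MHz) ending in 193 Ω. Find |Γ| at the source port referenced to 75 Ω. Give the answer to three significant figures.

|Γ| ≈ 0.463

λ = v/f = 0.75·c / 318 MHz = 0.708 m
βl = 2π·l/λ = 2π × 0.466 = 168°
tan(βl) = -0.214
Z_in = Z_0·(Z_L + jZ_0·tanβl)/(Z_0 + jZ_L·tanβl) = 120 + j88.4 Ω
Γ_s = (Z_in − Z_s)/(Z_in + Z_s) = (44.8 + j88.4)/(195 + j88.4), |Γ_s| = 0.463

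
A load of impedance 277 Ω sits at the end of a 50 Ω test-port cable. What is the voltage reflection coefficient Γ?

Γ = 0.694

Γ = (Z_L − Z_0)/(Z_L + Z_0) = (277 − 50)/(277 + 50) = 227/327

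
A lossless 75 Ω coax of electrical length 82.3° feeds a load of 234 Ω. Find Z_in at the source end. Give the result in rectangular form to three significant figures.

Z_in ≈ 24.4 − j9.08 Ω

tan(βl) = tan(82.3°) = 7.4
Z_in = Z_0·(Z_L + jZ_0·tanβl)/(Z_0 + jZ_L·tanβl)
     = 75·(234 + j555)/(75 + j1730)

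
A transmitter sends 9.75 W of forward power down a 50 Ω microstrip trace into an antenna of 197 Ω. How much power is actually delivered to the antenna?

P_delivered ≈ 6.3 W

Γ = (197 − 50)/(197 + 50) = 0.595
|Γ|² = 0.354
P_refl = |Γ|²·P_inc = 3.45 W, P_del = (1 − |Γ|²)·P_inc = 6.3 W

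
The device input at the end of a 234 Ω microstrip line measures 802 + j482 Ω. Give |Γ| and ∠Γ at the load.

Γ ≈ 0.652 ∠ 15.4°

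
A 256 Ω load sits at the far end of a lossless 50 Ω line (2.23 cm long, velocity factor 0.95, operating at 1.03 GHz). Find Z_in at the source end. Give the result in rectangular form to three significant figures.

Z_in ≈ 36.9 − j77.1 Ω

λ = v/f = 0.95·c / 1.03 GHz = 0.277 m
βl = 2π·l/λ = 2π × 0.0806 = 29°
tan(βl) = tan(29°) = 0.555
Z_in = Z_0·(Z_L + jZ_0·tanβl)/(Z_0 + jZ_L·tanβl)
     = 50·(256 + j27.7)/(50 + j142)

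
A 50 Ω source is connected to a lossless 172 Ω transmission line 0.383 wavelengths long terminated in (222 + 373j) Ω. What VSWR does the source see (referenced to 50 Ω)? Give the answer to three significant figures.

VSWR ≈ 5.87

βl = 2π × 0.383 = 138°
tan(βl) = -0.904
Z_in = Z_0·(Z_L + jZ_0·tanβl)/(Z_0 + jZ_L·tanβl) = 39.8 + j89.2 Ω
Γ_s = (Z_in − Z_s)/(Z_in + Z_s) = (-10.2 + j89.2)/(89.8 + j89.2), |Γ_s| = 0.709
VSWR = (1 + |Γ_s|)/(1 − |Γ_s|)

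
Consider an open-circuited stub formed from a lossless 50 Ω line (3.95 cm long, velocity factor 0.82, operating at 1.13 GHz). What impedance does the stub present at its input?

λ = v/f = 0.82·c / 1.13 GHz = 0.218 m
βl = 2π·l/λ = 2π × 0.181 = 65.3°
tan(βl) = 2.18
For an open-circuited stub, Z_in = −jZ_0·cot(βl) = −jZ_0/tan(βl)

Z_in ≈ −j23 Ω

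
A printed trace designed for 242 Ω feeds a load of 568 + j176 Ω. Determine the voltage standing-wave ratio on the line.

VSWR ≈ 2.62

Γ = (Z_L − Z_0)/(Z_L + Z_0) = (326 + j176)/(810 + j176)
|Γ| = 370/829 = 0.447
VSWR = (1 + |Γ|)/(1 − |Γ|) = 1.45/0.553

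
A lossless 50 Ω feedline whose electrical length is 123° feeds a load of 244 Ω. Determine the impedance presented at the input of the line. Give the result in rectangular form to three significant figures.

Z_in ≈ 14.3 + j30.6 Ω

tan(βl) = tan(123°) = -1.54
Z_in = Z_0·(Z_L + jZ_0·tanβl)/(Z_0 + jZ_L·tanβl)
     = 50·(244 − j77)/(50 − j376)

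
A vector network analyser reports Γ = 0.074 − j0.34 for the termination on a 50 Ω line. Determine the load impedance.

Z_L ≈ 45.2 − j34.9 Ω

Z_L = Z_0·(1 + Γ)/(1 − Γ) = 50·(1.07 − j0.34)/(0.926 + j0.34)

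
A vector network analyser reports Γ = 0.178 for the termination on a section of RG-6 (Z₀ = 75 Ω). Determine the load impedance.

Z_L ≈ 107 Ω

Z_L = Z_0·(1 + Γ)/(1 − Γ) = 75·(1.18)/(0.822)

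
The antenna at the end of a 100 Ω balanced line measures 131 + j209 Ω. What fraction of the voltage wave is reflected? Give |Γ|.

|Γ| ≈ 0.678

Γ = (Z_L − Z_0)/(Z_L + Z_0) = (31 + j209)/(231 + j209)
|Γ| = 211/312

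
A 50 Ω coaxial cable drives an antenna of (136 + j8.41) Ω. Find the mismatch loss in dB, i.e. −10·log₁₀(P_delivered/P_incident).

Γ = (86 + j8.41)/(186 + j8.41), |Γ| = 0.464
|Γ|² = 0.215, so P_del/P_inc = 1 − |Γ|² = 0.785
ML = −10·log₁₀(1 − |Γ|²)

mismatch loss ≈ 1.05 dB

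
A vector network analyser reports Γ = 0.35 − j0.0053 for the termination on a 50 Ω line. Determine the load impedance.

Z_L = Z_0·(1 + Γ)/(1 − Γ) = 50·(1.35 − j0.0053)/(0.65 + j0.0053)

Z_L ≈ 104 − j1.25 Ω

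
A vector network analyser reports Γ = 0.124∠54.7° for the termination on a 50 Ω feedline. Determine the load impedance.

Z_L = Z_0·(1 + Γ)/(1 − Γ) = 50·(1.07 + j0.101)/(0.928 − j0.101)

Z_L ≈ 56.5 + j11.6 Ω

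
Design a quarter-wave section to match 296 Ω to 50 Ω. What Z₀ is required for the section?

Z_qwt ≈ 122 Ω

Z_qwt = √(Z_0·R_L) = √(50 × 296) = √14800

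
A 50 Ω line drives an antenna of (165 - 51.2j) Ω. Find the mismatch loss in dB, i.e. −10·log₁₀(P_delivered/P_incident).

Γ = (115 − j51.2)/(215 − j51.2), |Γ| = 0.57
|Γ|² = 0.324, so P_del/P_inc = 1 − |Γ|² = 0.676
ML = −10·log₁₀(1 − |Γ|²)

mismatch loss ≈ 1.7 dB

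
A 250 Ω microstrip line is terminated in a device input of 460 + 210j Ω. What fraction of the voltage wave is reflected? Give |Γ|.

Γ = (Z_L − Z_0)/(Z_L + Z_0) = (210 + j210)/(710 + j210)
|Γ| = 297/740

|Γ| ≈ 0.401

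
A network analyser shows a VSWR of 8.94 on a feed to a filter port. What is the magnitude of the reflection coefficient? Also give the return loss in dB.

|Γ| = (S − 1)/(S + 1) = (8.94 − 1)/(8.94 + 1) = 7.94/9.94
RL = −20·log₁₀|Γ| = −20·log₁₀(0.799)

|Γ| ≈ 0.799; return loss ≈ 1.95 dB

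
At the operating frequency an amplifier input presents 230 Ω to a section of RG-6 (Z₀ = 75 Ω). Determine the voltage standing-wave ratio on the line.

For a purely resistive load, VSWR = R_L/Z_0 or Z_0/R_L (whichever > 1) = 230/75

VSWR ≈ 3.07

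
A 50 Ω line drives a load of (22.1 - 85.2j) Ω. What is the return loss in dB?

RL ≈ 1.9 dB

Γ = (-27.9 − j85.2)/(72.1 − j85.2), |Γ| = 0.803
RL = −20·log₁₀|Γ| = −20·log₁₀(0.803)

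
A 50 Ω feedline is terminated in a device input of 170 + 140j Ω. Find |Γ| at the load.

Γ = (Z_L − Z_0)/(Z_L + Z_0) = (120 + j140)/(220 + j140)
|Γ| = 184/261

|Γ| ≈ 0.707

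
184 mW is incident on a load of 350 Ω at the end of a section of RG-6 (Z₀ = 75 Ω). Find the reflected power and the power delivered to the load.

Γ = (350 − 75)/(350 + 75) = 0.647
|Γ|² = 0.419
P_refl = |Γ|²·P_inc = 77 mW, P_del = (1 − |Γ|²)·P_inc = 107 mW

P_reflected ≈ 77 mW; P_delivered ≈ 107 mW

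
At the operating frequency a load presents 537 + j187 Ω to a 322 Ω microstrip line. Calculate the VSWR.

Γ = (Z_L − Z_0)/(Z_L + Z_0) = (215 + j187)/(859 + j187)
|Γ| = 285/879 = 0.324
VSWR = (1 + |Γ|)/(1 − |Γ|) = 1.32/0.676

VSWR ≈ 1.96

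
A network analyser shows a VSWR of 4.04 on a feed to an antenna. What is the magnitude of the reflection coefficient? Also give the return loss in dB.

|Γ| ≈ 0.603; return loss ≈ 4.39 dB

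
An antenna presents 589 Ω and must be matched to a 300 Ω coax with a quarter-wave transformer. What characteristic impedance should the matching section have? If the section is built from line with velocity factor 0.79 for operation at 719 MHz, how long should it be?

Z_qwt ≈ 420 Ω; length ≈ 8.24 cm

Z_qwt = √(Z_0·R_L) = √(300 × 589) = √176700
λ = 0.79·c/f = 0.33 m, so l = λ/4 = 0.0824 m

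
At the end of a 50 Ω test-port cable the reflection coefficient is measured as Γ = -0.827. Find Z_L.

Z_L ≈ 4.73 Ω

Z_L = Z_0·(1 + Γ)/(1 − Γ) = 50·(0.173)/(1.83)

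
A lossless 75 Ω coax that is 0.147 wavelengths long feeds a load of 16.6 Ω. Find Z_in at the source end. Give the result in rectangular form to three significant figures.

βl = 2π × 0.147 = 52.9°
tan(βl) = tan(52.9°) = 1.32
Z_in = Z_0·(Z_L + jZ_0·tanβl)/(Z_0 + jZ_L·tanβl)
     = 75·(16.6 + j99.2)/(75 + j22)

Z_in ≈ 42.1 + j86.9 Ω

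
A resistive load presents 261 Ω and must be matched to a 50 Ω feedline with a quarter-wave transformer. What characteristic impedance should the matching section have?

Z_qwt = √(Z_0·R_L) = √(50 × 261) = √13050

Z_qwt ≈ 114 Ω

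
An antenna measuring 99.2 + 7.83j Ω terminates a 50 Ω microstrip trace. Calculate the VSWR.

VSWR ≈ 2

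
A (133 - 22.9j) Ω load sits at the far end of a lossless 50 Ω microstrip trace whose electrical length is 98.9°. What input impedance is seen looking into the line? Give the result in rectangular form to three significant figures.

Z_in ≈ 19 + j9.98 Ω

tan(βl) = tan(98.9°) = -6.39
Z_in = Z_0·(Z_L + jZ_0·tanβl)/(Z_0 + jZ_L·tanβl)
     = 50·(133 − j342)/(-96.2 − j849)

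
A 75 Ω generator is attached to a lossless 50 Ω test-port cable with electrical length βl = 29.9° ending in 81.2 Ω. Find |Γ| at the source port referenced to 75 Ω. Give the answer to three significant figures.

tan(βl) = 0.575
Z_in = Z_0·(Z_L + jZ_0·tanβl)/(Z_0 + jZ_L·tanβl) = 57.7 − j25.1 Ω
Γ_s = (Z_in − Z_s)/(Z_in + Z_s) = (-17.3 − j25.1)/(133 − j25.1), |Γ_s| = 0.226

|Γ| ≈ 0.226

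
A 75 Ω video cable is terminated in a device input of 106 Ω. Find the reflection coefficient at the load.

Γ = 0.171

Γ = (Z_L − Z_0)/(Z_L + Z_0) = (106 − 75)/(106 + 75) = 31/181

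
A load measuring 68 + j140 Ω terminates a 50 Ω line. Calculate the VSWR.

Γ = (Z_L − Z_0)/(Z_L + Z_0) = (18 + j140)/(118 + j140)
|Γ| = 141/183 = 0.771
VSWR = (1 + |Γ|)/(1 − |Γ|) = 1.77/0.229

VSWR ≈ 7.73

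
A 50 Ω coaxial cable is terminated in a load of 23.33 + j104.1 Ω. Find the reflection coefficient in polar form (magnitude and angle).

Γ = (Z_L − Z_0)/(Z_L + Z_0) = (-26.67 + j104.1)/(73.33 + j104.1)
|Γ| = 107/127 = 0.844

Γ ≈ 0.844 ∠ 49.5°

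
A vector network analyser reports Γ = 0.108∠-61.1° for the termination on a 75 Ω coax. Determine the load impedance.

Z_L = Z_0·(1 + Γ)/(1 − Γ) = 75·(1.05 − j0.0946)/(0.948 + j0.0946)

Z_L ≈ 81.7 − j15.6 Ω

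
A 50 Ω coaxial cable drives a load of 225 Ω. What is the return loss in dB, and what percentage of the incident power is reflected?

Γ = (225 − 50)/(225 + 50) = 0.636
RL = −20·log₁₀(0.636) = 3.93 dB
P_refl/P_inc = |Γ|² = 0.405

RL ≈ 3.93 dB; 40.5% of incident power reflected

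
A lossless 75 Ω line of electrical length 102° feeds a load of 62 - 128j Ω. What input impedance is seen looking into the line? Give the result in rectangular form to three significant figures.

Z_in ≈ 22.2 + j56.1 Ω

tan(βl) = tan(102°) = -4.7
Z_in = Z_0·(Z_L + jZ_0·tanβl)/(Z_0 + jZ_L·tanβl)
     = 75·(62 − j481)/(-527 − j292)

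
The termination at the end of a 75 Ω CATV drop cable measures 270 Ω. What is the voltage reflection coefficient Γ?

Γ = (Z_L − Z_0)/(Z_L + Z_0) = (270 − 75)/(270 + 75) = 195/345

Γ = 0.565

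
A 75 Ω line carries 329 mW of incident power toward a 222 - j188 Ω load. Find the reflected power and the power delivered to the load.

P_reflected ≈ 152 mW; P_delivered ≈ 177 mW

|Γ| = |(147 − j188)/(297 − j188)| = 0.679
|Γ|² = 0.461
P_refl = |Γ|²·P_inc = 152 mW, P_del = (1 − |Γ|²)·P_inc = 177 mW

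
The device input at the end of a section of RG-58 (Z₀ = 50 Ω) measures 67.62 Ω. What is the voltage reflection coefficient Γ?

Γ = 0.15

Γ = (Z_L − Z_0)/(Z_L + Z_0) = (67.62 − 50)/(67.62 + 50) = 17.62/117.6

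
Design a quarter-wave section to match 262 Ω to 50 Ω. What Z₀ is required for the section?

Z_qwt ≈ 114 Ω

Z_qwt = √(Z_0·R_L) = √(50 × 262) = √13100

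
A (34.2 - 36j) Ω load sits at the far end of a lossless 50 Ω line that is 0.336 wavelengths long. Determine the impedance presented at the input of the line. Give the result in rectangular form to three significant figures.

Z_in ≈ 96.4 + j46.9 Ω

βl = 2π × 0.336 = 121°
tan(βl) = tan(121°) = -1.67
Z_in = Z_0·(Z_L + jZ_0·tanβl)/(Z_0 + jZ_L·tanβl)
     = 50·(34.2 − j119)/(-10 − j57)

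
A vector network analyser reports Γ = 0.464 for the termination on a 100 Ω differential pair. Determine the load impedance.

Z_L ≈ 273 Ω

Z_L = Z_0·(1 + Γ)/(1 − Γ) = 100·(1.46)/(0.536)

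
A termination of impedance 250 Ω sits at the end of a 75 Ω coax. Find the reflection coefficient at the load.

Γ = 0.538

Γ = (Z_L − Z_0)/(Z_L + Z_0) = (250 − 75)/(250 + 75) = 175/325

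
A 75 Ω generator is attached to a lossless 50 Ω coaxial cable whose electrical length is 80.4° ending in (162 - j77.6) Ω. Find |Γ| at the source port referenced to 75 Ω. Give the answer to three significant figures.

|Γ| ≈ 0.717

tan(βl) = 5.91
Z_in = Z_0·(Z_L + jZ_0·tanβl)/(Z_0 + jZ_L·tanβl) = 12.4 − j1.88 Ω
Γ_s = (Z_in − Z_s)/(Z_in + Z_s) = (-62.6 − j1.88)/(87.4 − j1.88), |Γ_s| = 0.717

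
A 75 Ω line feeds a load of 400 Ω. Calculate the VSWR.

Γ = (400 − 75)/(400 + 75) = 0.684
VSWR = (1 + 0.684)/(1 − 0.684)

VSWR ≈ 5.33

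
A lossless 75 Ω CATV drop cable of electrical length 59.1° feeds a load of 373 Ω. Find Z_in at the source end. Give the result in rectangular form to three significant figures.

Z_in ≈ 20.2 − j42.5 Ω

tan(βl) = tan(59.1°) = 1.67
Z_in = Z_0·(Z_L + jZ_0·tanβl)/(Z_0 + jZ_L·tanβl)
     = 75·(373 + j125)/(75 + j623)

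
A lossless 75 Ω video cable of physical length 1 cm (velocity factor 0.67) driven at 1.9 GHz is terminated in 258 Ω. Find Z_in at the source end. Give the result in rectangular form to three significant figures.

Z_in ≈ 58.7 − j85.8 Ω

λ = v/f = 0.67·c / 1.9 GHz = 0.106 m
βl = 2π·l/λ = 2π × 0.0945 = 34°
tan(βl) = tan(34°) = 0.675
Z_in = Z_0·(Z_L + jZ_0·tanβl)/(Z_0 + jZ_L·tanβl)
     = 75·(258 + j50.6)/(75 + j174)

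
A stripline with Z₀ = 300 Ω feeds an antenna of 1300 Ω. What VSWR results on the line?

For a purely resistive load, VSWR = R_L/Z_0 or Z_0/R_L (whichever > 1) = 1300/300

VSWR ≈ 4.33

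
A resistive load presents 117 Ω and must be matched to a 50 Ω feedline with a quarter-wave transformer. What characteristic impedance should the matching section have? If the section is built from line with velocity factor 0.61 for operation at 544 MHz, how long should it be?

Z_qwt = √(Z_0·R_L) = √(50 × 117) = √5850
λ = 0.61·c/f = 0.336 m, so l = λ/4 = 0.0841 m

Z_qwt ≈ 76.5 Ω; length ≈ 8.41 cm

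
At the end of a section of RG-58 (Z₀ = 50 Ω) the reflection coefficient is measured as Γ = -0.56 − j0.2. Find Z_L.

Z_L ≈ 13.1 − j8.09 Ω

Z_L = Z_0·(1 + Γ)/(1 − Γ) = 50·(0.44 − j0.2)/(1.56 + j0.2)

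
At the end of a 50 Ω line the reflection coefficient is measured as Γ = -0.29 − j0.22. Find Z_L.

Z_L = Z_0·(1 + Γ)/(1 − Γ) = 50·(0.71 − j0.22)/(1.29 + j0.22)

Z_L ≈ 25.3 − j12.8 Ω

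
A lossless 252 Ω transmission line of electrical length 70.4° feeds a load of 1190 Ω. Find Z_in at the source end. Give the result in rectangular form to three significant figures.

tan(βl) = tan(70.4°) = 2.81
Z_in = Z_0·(Z_L + jZ_0·tanβl)/(Z_0 + jZ_L·tanβl)
     = 252·(1190 + j708)/(252 + j3340)

Z_in ≈ 59.8 − j85.2 Ω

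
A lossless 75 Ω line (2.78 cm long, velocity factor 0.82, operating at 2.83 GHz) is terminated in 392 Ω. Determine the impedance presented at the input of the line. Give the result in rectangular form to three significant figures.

Z_in ≈ 17.4 + j33.6 Ω

λ = v/f = 0.82·c / 2.83 GHz = 0.0869 m
βl = 2π·l/λ = 2π × 0.32 = 115°
tan(βl) = tan(115°) = -2.13
Z_in = Z_0·(Z_L + jZ_0·tanβl)/(Z_0 + jZ_L·tanβl)
     = 75·(392 − j160)/(75 − j836)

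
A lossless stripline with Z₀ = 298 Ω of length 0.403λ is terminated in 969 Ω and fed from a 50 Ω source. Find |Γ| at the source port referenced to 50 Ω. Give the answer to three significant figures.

|Γ| ≈ 0.865

βl = 2π × 0.403 = 145°
tan(βl) = -0.698
Z_in = Z_0·(Z_L + jZ_0·tanβl)/(Z_0 + jZ_L·tanβl) = 234 + j324 Ω
Γ_s = (Z_in − Z_s)/(Z_in + Z_s) = (184 + j324)/(284 + j324), |Γ_s| = 0.865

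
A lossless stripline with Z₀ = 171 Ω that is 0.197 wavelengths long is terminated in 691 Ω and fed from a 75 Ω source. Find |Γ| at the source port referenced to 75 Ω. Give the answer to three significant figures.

βl = 2π × 0.197 = 70.9°
tan(βl) = 2.89
Z_in = Z_0·(Z_L + jZ_0·tanβl)/(Z_0 + jZ_L·tanβl) = 47 − j55.1 Ω
Γ_s = (Z_in − Z_s)/(Z_in + Z_s) = (-28 − j55.1)/(122 − j55.1), |Γ_s| = 0.462

|Γ| ≈ 0.462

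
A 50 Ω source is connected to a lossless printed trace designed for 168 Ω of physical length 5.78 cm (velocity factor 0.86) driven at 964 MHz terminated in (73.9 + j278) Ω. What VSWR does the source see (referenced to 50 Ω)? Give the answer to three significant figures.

λ = v/f = 0.86·c / 964 MHz = 0.268 m
βl = 2π·l/λ = 2π × 0.216 = 77.7°
tan(βl) = 4.6
Z_in = Z_0·(Z_L + jZ_0·tanβl)/(Z_0 + jZ_L·tanβl) = 34.2 − j148 Ω
Γ_s = (Z_in − Z_s)/(Z_in + Z_s) = (-15.8 − j148)/(84.2 − j148), |Γ_s| = 0.875
VSWR = (1 + |Γ_s|)/(1 − |Γ_s|)

VSWR ≈ 14.9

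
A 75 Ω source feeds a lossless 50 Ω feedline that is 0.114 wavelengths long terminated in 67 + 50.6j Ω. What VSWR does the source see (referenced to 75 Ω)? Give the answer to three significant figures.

βl = 2π × 0.114 = 41°
tan(βl) = 0.871
Z_in = Z_0·(Z_L + jZ_0·tanβl)/(Z_0 + jZ_L·tanβl) = 85.7 − j48.7 Ω
Γ_s = (Z_in − Z_s)/(Z_in + Z_s) = (10.7 − j48.7)/(161 − j48.7), |Γ_s| = 0.297
VSWR = (1 + |Γ_s|)/(1 − |Γ_s|)

VSWR ≈ 1.84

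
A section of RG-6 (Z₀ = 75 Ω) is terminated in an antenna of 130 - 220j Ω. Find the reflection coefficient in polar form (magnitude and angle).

Γ = (Z_L − Z_0)/(Z_L + Z_0) = (55 − j220)/(205 − j220)
|Γ| = 227/301 = 0.754

Γ ≈ 0.754 ∠ -28.9°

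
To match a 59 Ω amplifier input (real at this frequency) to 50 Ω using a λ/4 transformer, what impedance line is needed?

Z_qwt ≈ 54.3 Ω

Z_qwt = √(Z_0·R_L) = √(50 × 59) = √2950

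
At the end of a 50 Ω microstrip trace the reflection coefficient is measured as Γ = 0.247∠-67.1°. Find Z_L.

Z_L ≈ 54 − j26.2 Ω

Z_L = Z_0·(1 + Γ)/(1 − Γ) = 50·(1.1 − j0.228)/(0.904 + j0.228)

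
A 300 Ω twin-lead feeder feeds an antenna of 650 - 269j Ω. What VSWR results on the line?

VSWR ≈ 2.62

Γ = (Z_L − Z_0)/(Z_L + Z_0) = (350 − j269)/(950 − j269)
|Γ| = 441/987 = 0.447
VSWR = (1 + |Γ|)/(1 − |Γ|) = 1.45/0.553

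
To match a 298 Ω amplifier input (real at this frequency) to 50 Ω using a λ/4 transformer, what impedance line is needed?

Z_qwt = √(Z_0·R_L) = √(50 × 298) = √14900

Z_qwt ≈ 122 Ω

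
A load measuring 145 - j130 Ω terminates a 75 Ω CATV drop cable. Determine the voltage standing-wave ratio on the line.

Γ = (Z_L − Z_0)/(Z_L + Z_0) = (70 − j130)/(220 − j130)
|Γ| = 148/256 = 0.578
VSWR = (1 + |Γ|)/(1 − |Γ|) = 1.58/0.422

VSWR ≈ 3.74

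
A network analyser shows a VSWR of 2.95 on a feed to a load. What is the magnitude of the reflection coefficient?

|Γ| ≈ 0.494

|Γ| = (S − 1)/(S + 1) = (2.95 − 1)/(2.95 + 1) = 1.95/3.95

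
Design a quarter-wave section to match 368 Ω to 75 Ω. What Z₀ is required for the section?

Z_qwt = √(Z_0·R_L) = √(75 × 368) = √27600

Z_qwt ≈ 166 Ω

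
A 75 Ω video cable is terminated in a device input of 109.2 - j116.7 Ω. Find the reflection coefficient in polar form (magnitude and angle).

Γ = (Z_L − Z_0)/(Z_L + Z_0) = (34.2 − j116.7)/(184.2 − j116.7)
|Γ| = 122/218 = 0.558

Γ ≈ 0.558 ∠ -41.3°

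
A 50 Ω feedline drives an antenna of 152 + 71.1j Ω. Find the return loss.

RL ≈ 4.72 dB

Γ = (102 + j71.1)/(202 + j71.1), |Γ| = 0.581
RL = −20·log₁₀|Γ| = −20·log₁₀(0.581)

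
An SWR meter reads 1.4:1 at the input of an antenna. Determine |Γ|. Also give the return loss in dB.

|Γ| = (S − 1)/(S + 1) = (1.4 − 1)/(1.4 + 1) = 0.4/2.4
RL = −20·log₁₀|Γ| = −20·log₁₀(0.167)

|Γ| ≈ 0.167; return loss ≈ 15.6 dB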